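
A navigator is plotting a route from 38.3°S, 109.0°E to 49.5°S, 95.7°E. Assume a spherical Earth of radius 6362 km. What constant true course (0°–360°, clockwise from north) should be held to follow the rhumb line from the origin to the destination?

220.4°

Meridional parts: M(φ₁)=-0.7246, M(φ₂)=-0.9972 → ΔM = -0.2725;  Δλ = -0.2321 rad
tan C = Δλ / ΔM = +0.8518 → C = 220.42°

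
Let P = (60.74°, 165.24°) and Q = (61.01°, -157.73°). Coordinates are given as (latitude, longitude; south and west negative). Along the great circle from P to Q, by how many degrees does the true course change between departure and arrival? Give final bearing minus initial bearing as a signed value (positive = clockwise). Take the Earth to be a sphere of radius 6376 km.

+32.6°

Initial bearing θ₁ = atan2(sin Δλ cos φ₂, cos φ₁ sin φ₂ − sin φ₁ cos φ₂ cos Δλ) = 72.87°
Final bearing θ₂ = (initial bearing from the destination back to the start) + 180° = 105.48°
Δθ = θ₂ − θ₁ = +32.6°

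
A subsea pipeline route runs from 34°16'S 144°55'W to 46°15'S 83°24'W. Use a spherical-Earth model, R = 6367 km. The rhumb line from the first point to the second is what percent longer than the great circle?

2.2%

Great circle: σ = 0.8240 rad → d_gc = Rσ = 5246.6 km
Rhumb: Δφ = -0.2091, Δλ = +1.0737, Δψ = -0.2753, q = Δφ/Δψ = 0.7597 → d_rh = R√(Δφ²+q²Δλ²) = 5361.6 km
Excess = (5361.6 − 5246.6) / 5246.6 = 115.0 / 5246.6 = 2.19% ≈ 2.2%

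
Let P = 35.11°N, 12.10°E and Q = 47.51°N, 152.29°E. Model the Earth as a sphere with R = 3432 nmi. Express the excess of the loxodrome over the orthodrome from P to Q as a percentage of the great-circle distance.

Great circle: σ = 1.5711 rad → d_gc = Rσ = 5392.2 nmi
Rhumb: Δφ = +0.2164, Δλ = +2.4468, Δψ = +0.2896, q = Δφ/Δψ = 0.7474 → d_rh = R√(Δφ²+q²Δλ²) = 6320.0 nmi
Excess = (6320.0 − 5392.2) / 5392.2 = 927.8 / 5392.2 = 17.21% ≈ 17.2%

17.2%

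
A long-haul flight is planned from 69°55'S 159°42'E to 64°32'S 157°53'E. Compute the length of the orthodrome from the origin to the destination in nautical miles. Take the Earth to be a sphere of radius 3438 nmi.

326 nmi

Haversine: a = sin²(Δφ/2)+cos φ₁ cos φ₂ sin²(Δλ/2) = 0.00224;  σ = 2·atan2(√a,√(1−a))
σ = 5.428° → d = Rσ = 3438·0.09474 = 326 nmi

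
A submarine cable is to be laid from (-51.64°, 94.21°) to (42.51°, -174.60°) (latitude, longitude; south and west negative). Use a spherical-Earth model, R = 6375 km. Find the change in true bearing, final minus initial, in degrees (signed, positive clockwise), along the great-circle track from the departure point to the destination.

Initial bearing θ₁ = atan2(sin Δλ cos φ₂, cos φ₁ sin φ₂ − sin φ₁ cos φ₂ cos Δλ) = 61.07°
Final bearing θ₂ = (initial bearing from the destination back to the start) + 180° = 47.46°
Δθ = θ₂ − θ₁ = -13.6°

-13.6°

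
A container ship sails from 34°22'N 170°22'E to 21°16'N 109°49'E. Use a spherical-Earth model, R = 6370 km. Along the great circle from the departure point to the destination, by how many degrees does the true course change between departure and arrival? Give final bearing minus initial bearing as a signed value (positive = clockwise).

At departure: θ₁ = atan2(sin Δλ cos φ₂, cos φ₁ sin φ₂ − sin φ₁ cos φ₂ cos Δλ) = 272.88°
At arrival: θ₂ = atan2(sin Δλ cos φ₁, −cos φ₂ sin φ₁ + sin φ₂ cos φ₁ cos Δλ) = 242.21°
Δθ = θ₂ − θ₁ = -30.7°

-30.7°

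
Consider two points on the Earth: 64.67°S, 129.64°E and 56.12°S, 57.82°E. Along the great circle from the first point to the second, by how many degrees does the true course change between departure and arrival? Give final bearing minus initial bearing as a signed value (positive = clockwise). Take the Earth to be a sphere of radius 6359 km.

At departure: θ₁ = atan2(sin Δλ cos φ₂, cos φ₁ sin φ₂ − sin φ₁ cos φ₂ cos Δλ) = 249.50°
At arrival: θ₂ = atan2(sin Δλ cos φ₁, −cos φ₂ sin φ₁ + sin φ₂ cos φ₁ cos Δλ) = 314.04°
Δθ = θ₂ − θ₁ = +64.5°

+64.5°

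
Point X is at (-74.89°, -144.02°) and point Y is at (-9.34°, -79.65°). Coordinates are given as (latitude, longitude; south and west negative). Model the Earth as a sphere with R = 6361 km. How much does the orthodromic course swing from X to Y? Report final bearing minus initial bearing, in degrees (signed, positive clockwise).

-53.3°

At departure: θ₁ = atan2(sin Δλ cos φ₂, cos φ₁ sin φ₂ − sin φ₁ cos φ₂ cos Δλ) = 67.43°
At arrival: θ₂ = atan2(sin Δλ cos φ₁, −cos φ₂ sin φ₁ + sin φ₂ cos φ₁ cos Δλ) = 14.12°
Δθ = θ₂ − θ₁ = -53.3°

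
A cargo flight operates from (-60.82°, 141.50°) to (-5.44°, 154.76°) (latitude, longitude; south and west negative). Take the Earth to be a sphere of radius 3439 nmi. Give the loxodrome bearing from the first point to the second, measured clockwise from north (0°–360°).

10.5°

Δψ = ln[tan(π/4+φ₂/2)/tan(π/4+φ₁/2)] = +1.2509
Δλ = +0.2314 rad (taken the short way round)
course = atan2(Δλ, Δψ) = 10.48°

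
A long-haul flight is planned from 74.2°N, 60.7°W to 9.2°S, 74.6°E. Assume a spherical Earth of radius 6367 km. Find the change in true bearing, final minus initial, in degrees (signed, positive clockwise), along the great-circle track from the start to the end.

+120.5°

Initial bearing θ₁ = atan2(sin Δλ cos φ₂, cos φ₁ sin φ₂ − sin φ₁ cos φ₂ cos Δλ) = 47.71°
Final bearing θ₂ = (initial bearing from the destination back to the start) + 180° = 168.23°
Δθ = θ₂ − θ₁ = +120.5°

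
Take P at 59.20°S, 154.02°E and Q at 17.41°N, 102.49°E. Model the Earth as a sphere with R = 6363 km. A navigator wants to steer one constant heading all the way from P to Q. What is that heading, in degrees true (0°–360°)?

Meridional parts: M(φ₁)=-1.2894, M(φ₂)=+0.3086 → ΔM = +1.5980;  Δλ = -0.8994 rad
tan C = Δλ / ΔM = -0.5628 → C = 330.63°

330.6°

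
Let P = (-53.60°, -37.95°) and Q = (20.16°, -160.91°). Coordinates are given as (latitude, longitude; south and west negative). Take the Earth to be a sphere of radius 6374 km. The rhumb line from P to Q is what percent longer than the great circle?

3.9%

Great circle: σ = 2.1901 rad → d_gc = Rσ = 13959.7 km
Rhumb: Δφ = +1.2874, Δλ = -2.1461, Δψ = +1.4717, q = Δφ/Δψ = 0.8747 → d_rh = R√(Δφ²+q²Δλ²) = 14508.8 km
Excess = (14508.8 − 13959.7) / 13959.7 = 549.1 / 13959.7 = 3.93% ≈ 3.9%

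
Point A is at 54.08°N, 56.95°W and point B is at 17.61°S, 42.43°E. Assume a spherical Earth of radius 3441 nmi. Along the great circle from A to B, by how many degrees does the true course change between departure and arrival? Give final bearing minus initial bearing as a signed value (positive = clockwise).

+48.9°

Initial bearing θ₁ = atan2(sin Δλ cos φ₂, cos φ₁ sin φ₂ − sin φ₁ cos φ₂ cos Δλ) = 93.15°
Final bearing θ₂ = (initial bearing from the destination back to the start) + 180° = 142.08°
Δθ = θ₂ − θ₁ = +48.9°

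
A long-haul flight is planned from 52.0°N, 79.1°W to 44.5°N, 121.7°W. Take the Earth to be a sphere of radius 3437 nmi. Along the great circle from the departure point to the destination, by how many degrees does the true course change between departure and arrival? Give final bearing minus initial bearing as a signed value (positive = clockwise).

-32.5°

Initial bearing θ₁ = atan2(sin Δλ cos φ₂, cos φ₁ sin φ₂ − sin φ₁ cos φ₂ cos Δλ) = 272.11°
Final bearing θ₂ = (initial bearing from the destination back to the start) + 180° = 239.61°
Δθ = θ₂ − θ₁ = -32.5°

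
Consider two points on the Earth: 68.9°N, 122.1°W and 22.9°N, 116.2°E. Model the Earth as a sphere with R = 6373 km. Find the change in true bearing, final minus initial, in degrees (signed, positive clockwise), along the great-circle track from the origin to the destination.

Initial bearing θ₁ = atan2(sin Δλ cos φ₂, cos φ₁ sin φ₂ − sin φ₁ cos φ₂ cos Δλ) = 307.05°
Final bearing θ₂ = (initial bearing from the destination back to the start) + 180° = 198.17°
Δθ = θ₂ − θ₁ = -108.9°

-108.9°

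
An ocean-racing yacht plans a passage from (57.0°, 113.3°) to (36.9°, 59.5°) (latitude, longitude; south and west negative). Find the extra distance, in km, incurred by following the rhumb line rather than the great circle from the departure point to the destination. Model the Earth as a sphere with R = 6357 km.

Great circle: cos σ = sin φ₁ sin φ₂ + cos φ₁ cos φ₂ cos Δλ,  σ = 0.7063 rad → d_gc = 4489.8 km
Rhumb line: Δψ = -0.5229, q = Δφ/Δψ = 0.6709, d_rh = R√(Δφ²+q²Δλ²) = 4583.9 km
Excess = 4583.9 − 4489.8 = 94.1 ≈ 94 km

94 km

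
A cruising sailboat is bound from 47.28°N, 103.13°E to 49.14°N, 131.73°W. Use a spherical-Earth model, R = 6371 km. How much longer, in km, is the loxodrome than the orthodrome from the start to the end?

1209 km

Great circle: cos σ = sin φ₁ sin φ₂ + cos φ₁ cos φ₂ cos Δλ,  σ = 1.2659 rad → d_gc = 8065.1 km
Rhumb line: Δψ = +0.0487, q = Δφ/Δψ = 0.6663, d_rh = R√(Δφ²+q²Δλ²) = 9273.8 km
Excess = 9273.8 − 8065.1 = 1208.7 ≈ 1209 km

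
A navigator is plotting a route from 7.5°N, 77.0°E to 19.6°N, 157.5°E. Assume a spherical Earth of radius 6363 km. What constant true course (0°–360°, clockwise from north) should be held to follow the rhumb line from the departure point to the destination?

81.2°

Meridional parts: M(φ₁)=+0.1313, M(φ₂)=+0.3490 → ΔM = +0.2177;  Δλ = +1.4050 rad
tan C = Δλ / ΔM = +6.4543 → C = 81.19°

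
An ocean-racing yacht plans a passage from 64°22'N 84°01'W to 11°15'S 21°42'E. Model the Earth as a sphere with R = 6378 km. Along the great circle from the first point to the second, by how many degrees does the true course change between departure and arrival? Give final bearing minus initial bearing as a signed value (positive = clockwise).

Initial bearing θ₁ = atan2(sin Δλ cos φ₂, cos φ₁ sin φ₂ − sin φ₁ cos φ₂ cos Δλ) = 80.67°
Final bearing θ₂ = (initial bearing from the destination back to the start) + 180° = 154.20°
Δθ = θ₂ − θ₁ = +73.5°

+73.5°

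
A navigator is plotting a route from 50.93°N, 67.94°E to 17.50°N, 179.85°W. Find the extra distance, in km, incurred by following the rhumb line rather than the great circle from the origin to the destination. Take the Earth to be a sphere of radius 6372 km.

728 km

Great circle: cos σ = sin φ₁ sin φ₂ + cos φ₁ cos φ₂ cos Δλ,  σ = 1.5646 rad → d_gc = 9969.3 km
Rhumb line: Δψ = -0.7259, q = Δφ/Δψ = 0.8038, d_rh = R√(Δφ²+q²Δλ²) = 10697.5 km
Excess = 10697.5 − 9969.3 = 728.2 ≈ 728 km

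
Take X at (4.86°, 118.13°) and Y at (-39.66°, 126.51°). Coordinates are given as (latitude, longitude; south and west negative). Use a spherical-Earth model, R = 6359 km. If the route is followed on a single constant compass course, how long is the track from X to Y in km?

5015 km

Rhumb course C = atan2(Δλ, Δψ) with Δψ = ln[tan(π/4+φ₂/2)/tan(π/4+φ₁/2)] = -0.8401, Δλ = +0.1463 → C = 170.12°
d = R·|Δφ| / |cos C| = 6359·0.77702 / 0.98518 = 5015 km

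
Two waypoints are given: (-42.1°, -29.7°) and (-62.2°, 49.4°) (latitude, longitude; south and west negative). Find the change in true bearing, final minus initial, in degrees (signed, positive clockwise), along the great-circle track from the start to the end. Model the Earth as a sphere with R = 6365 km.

-67.0°

Initial bearing θ₁ = atan2(sin Δλ cos φ₂, cos φ₁ sin φ₂ − sin φ₁ cos φ₂ cos Δλ) = 142.52°
Final bearing θ₂ = (initial bearing from the destination back to the start) + 180° = 75.49°
Δθ = θ₂ − θ₁ = -67.0°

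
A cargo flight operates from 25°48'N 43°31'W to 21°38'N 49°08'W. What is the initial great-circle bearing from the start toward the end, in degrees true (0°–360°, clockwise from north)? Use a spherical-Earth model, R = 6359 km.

N = sin Δλ·cos φ₂ = -0.0910;  D = cos φ₁ sin φ₂ − sin φ₁ cos φ₂ cos Δλ = -0.0707
initial course = atan2(N, D) = 232.14°

232.1°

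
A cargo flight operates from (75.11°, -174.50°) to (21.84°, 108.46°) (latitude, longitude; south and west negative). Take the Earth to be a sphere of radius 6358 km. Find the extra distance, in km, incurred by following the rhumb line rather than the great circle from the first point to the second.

356 km

Great circle: cos σ = sin φ₁ sin φ₂ + cos φ₁ cos φ₂ cos Δλ,  σ = 1.1450 rad → d_gc = 7280.1 km
Rhumb line: Δψ = -1.6443, q = Δφ/Δψ = 0.5654, d_rh = R√(Δφ²+q²Δλ²) = 7636.1 km
Excess = 7636.1 − 7280.1 = 356.0 ≈ 356 km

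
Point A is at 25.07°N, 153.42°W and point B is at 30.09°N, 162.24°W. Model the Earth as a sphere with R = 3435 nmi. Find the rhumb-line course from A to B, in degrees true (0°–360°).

Meridional parts: M(φ₁)=+0.4522, M(φ₂)=+0.5511 → ΔM = +0.0989;  Δλ = -0.1539 rad
tan C = Δλ / ΔM = -1.5565 → C = 302.72°

302.7°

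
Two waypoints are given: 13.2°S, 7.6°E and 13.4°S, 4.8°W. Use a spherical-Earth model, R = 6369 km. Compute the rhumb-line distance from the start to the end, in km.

Δψ = ln[tan(π/4+φ₂/2)/tan(π/4+φ₁/2)] = -0.0036;  Δφ = -0.0035 rad,  Δλ = -0.2164 rad
q = Δφ/Δψ = 0.9732
d = R·√(Δφ² + q²Δλ²) = 6369·0.21064 = 1342 km

1342 km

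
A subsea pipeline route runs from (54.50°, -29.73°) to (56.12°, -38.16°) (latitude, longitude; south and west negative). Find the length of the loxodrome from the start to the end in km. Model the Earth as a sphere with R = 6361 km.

Δψ = ln[tan(π/4+φ₂/2)/tan(π/4+φ₁/2)] = +0.0497;  Δφ = +0.0283 rad,  Δλ = -0.1471 rad
q = Δφ/Δψ = 0.5690
d = R·√(Δφ² + q²Δλ²) = 6361·0.08837 = 562 km

562 km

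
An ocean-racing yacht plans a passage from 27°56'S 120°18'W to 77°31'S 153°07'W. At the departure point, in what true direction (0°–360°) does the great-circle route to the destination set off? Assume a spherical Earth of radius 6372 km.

188.6°

θ = atan2( sin Δλ·cos φ₂ ,  cos φ₁ sin φ₂ − sin φ₁ cos φ₂ cos Δλ )
  = atan2(-0.1171, -0.7775) = 188.57°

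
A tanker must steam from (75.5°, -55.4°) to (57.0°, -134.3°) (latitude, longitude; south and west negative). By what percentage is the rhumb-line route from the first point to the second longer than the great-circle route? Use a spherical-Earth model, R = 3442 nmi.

7.0%

Great circle: σ = 0.5768 rad → d_gc = Rσ = 1985.4 nmi
Rhumb: Δφ = -0.3229, Δλ = -1.3771, Δψ = -0.8452, q = Δφ/Δψ = 0.3820 → d_rh = R√(Δφ²+q²Δλ²) = 2124.6 nmi
Excess = (2124.6 − 1985.4) / 1985.4 = 139.2 / 1985.4 = 7.01% ≈ 7.0%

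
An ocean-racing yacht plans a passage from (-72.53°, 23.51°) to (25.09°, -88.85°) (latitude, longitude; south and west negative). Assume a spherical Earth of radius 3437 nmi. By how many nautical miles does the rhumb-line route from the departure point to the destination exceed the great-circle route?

430 nmi

Great circle: cos σ = sin φ₁ sin φ₂ + cos φ₁ cos φ₂ cos Δλ,  σ = 2.1036 rad → d_gc = 7229.9 nmi
Rhumb line: Δψ = +2.3257, q = Δφ/Δψ = 0.7326, d_rh = R√(Δφ²+q²Δλ²) = 7659.9 nmi
Excess = 7659.9 − 7229.9 = 430.0 ≈ 430 nmi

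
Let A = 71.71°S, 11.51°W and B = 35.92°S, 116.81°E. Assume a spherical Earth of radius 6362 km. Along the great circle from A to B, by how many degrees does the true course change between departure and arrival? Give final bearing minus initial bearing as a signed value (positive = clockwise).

-120.5°

At departure: θ₁ = atan2(sin Δλ cos φ₂, cos φ₁ sin φ₂ − sin φ₁ cos φ₂ cos Δλ) = 136.13°
At arrival: θ₂ = atan2(sin Δλ cos φ₁, −cos φ₂ sin φ₁ + sin φ₂ cos φ₁ cos Δλ) = 15.58°
Δθ = θ₂ − θ₁ = -120.5°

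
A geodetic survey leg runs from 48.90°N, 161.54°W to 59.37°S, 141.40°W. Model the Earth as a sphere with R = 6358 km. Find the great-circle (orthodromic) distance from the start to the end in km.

Haversine: a = sin²(Δφ/2)+cos φ₁ cos φ₂ sin²(Δλ/2) = 0.66699;  σ = 2·atan2(√a,√(1−a))
σ = 109.510° → d = Rσ = 6358·1.91131 = 12152 km

12152 km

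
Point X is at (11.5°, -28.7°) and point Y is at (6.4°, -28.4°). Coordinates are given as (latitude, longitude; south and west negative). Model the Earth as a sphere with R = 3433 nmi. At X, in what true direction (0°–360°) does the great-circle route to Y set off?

176.6°

N = sin Δλ·cos φ₂ = +0.0052;  D = cos φ₁ sin φ₂ − sin φ₁ cos φ₂ cos Δλ = -0.0889
initial course = atan2(N, D) = 176.65°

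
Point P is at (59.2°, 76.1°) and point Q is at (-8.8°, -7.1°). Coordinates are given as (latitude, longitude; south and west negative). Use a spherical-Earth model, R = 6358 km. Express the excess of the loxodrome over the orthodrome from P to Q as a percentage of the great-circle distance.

Great circle: σ = 1.6424 rad → d_gc = Rσ = 10442.1 km
Rhumb: Δφ = -1.1868, Δλ = -1.4521, Δψ = -1.4436, q = Δφ/Δψ = 0.8222 → d_rh = R√(Δφ²+q²Δλ²) = 10703.1 km
Excess = (10703.1 − 10442.1) / 10442.1 = 261.0 / 10442.1 = 2.50% ≈ 2.5%

2.5%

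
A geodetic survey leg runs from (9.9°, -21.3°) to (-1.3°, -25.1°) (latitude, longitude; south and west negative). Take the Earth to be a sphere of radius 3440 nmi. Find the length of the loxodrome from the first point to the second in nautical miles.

Δψ = ln[tan(π/4+φ₂/2)/tan(π/4+φ₁/2)] = -0.1963;  Δφ = -0.1955 rad,  Δλ = -0.0663 rad
q = Δφ/Δψ = 0.9956
d = R·√(Δφ² + q²Δλ²) = 3440·0.20633 = 710 nmi

710 nmi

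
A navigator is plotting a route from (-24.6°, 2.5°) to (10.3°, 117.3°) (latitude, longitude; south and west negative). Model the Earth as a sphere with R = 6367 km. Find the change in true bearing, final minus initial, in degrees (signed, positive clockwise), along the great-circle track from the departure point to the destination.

-23.1°

At departure: θ₁ = atan2(sin Δλ cos φ₂, cos φ₁ sin φ₂ − sin φ₁ cos φ₂ cos Δλ) = 90.59°
At arrival: θ₂ = atan2(sin Δλ cos φ₁, −cos φ₂ sin φ₁ + sin φ₂ cos φ₁ cos Δλ) = 67.53°
Δθ = θ₂ − θ₁ = -23.1°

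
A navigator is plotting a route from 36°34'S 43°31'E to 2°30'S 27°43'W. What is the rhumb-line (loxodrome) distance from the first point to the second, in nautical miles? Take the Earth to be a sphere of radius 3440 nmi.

Rhumb course C = atan2(Δλ, Δψ) with Δψ = ln[tan(π/4+φ₂/2)/tan(π/4+φ₁/2)] = +0.6429, Δλ = -1.2433 → C = 297.34°
d = R·|Δφ| / |cos C| = 3440·0.59458 / 0.45933 = 4453 nmi

4453 nmi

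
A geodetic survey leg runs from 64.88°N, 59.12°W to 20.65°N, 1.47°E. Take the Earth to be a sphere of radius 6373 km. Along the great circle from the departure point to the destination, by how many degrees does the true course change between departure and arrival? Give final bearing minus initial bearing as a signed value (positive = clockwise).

At departure: θ₁ = atan2(sin Δλ cos φ₂, cos φ₁ sin φ₂ − sin φ₁ cos φ₂ cos Δλ) = 108.09°
At arrival: θ₂ = atan2(sin Δλ cos φ₁, −cos φ₂ sin φ₁ + sin φ₂ cos φ₁ cos Δλ) = 154.45°
Δθ = θ₂ − θ₁ = +46.4°

+46.4°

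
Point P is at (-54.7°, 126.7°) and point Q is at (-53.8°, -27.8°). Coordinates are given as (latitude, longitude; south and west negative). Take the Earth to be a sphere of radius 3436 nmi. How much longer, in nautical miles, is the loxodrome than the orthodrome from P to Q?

Great circle: cos σ = sin φ₁ sin φ₂ + cos φ₁ cos φ₂ cos Δλ,  σ = 1.2126 rad → d_gc = 4166.6 nmi
Rhumb line: Δψ = +0.0269, q = Δφ/Δψ = 0.5842, d_rh = R√(Δφ²+q²Δλ²) = 5413.2 nmi
Excess = 5413.2 − 4166.6 = 1246.6 ≈ 1247 nmi

1247 nmi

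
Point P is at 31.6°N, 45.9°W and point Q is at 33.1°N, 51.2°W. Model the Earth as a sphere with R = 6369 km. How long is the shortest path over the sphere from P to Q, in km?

525 km

cos σ = sin φ₁ sin φ₂ + cos φ₁ cos φ₂ cos Δλ
      = sin(31.60°)sin(33.10°) + cos(31.60°)cos(33.10°)cos(-5.30°) = 0.9966
σ = 4.721° → d = Rσ = 6369·0.08240 = 525 km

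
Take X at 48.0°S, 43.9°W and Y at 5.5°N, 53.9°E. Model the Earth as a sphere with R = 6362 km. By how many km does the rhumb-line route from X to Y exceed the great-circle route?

Great circle: cos σ = sin φ₁ sin φ₂ + cos φ₁ cos φ₂ cos Δλ,  σ = 1.7331 rad → d_gc = 11026.2 km
Rhumb line: Δψ = +1.0536, q = Δφ/Δψ = 0.8862, d_rh = R√(Δφ²+q²Δλ²) = 11309.9 km
Excess = 11309.9 − 11026.2 = 283.7 ≈ 284 km

284 km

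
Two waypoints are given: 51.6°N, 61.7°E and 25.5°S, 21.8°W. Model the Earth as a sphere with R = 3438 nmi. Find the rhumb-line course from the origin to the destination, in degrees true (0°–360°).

Meridional parts: M(φ₁)=+1.0549, M(φ₂)=-0.4605 → ΔM = -1.5154;  Δλ = -1.4573 rad
tan C = Δλ / ΔM = +0.9617 → C = 223.88°

223.9°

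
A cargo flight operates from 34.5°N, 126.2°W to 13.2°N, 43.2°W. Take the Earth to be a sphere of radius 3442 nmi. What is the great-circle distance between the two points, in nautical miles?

cos σ = sin φ₁ sin φ₂ + cos φ₁ cos φ₂ cos Δλ
      = sin(34.50°)sin(13.20°) + cos(34.50°)cos(13.20°)cos(83.00°) = 0.2271
σ = 76.872° → d = Rσ = 3442·1.34168 = 4618 nmi

4618 nmi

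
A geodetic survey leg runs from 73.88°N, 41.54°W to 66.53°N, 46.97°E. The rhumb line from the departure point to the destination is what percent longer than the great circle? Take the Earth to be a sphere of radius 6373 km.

9.6%

Great circle: σ = 0.4863 rad → d_gc = Rσ = 3099.0 km
Rhumb: Δφ = -0.1283, Δλ = +1.5448, Δψ = -0.3832, q = Δφ/Δψ = 0.3348 → d_rh = R√(Δφ²+q²Δλ²) = 3396.0 km
Excess = (3396.0 − 3099.0) / 3099.0 = 297.0 / 3099.0 = 9.58% ≈ 9.6%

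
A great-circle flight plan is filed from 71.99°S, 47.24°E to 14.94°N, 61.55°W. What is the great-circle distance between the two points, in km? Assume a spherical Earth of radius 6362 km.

Haversine: a = sin²(Δφ/2)+cos φ₁ cos φ₂ sin²(Δλ/2) = 0.67070;  σ = 2·atan2(√a,√(1−a))
σ = 109.962° → d = Rσ = 6362·1.91920 = 12210 km

12210 km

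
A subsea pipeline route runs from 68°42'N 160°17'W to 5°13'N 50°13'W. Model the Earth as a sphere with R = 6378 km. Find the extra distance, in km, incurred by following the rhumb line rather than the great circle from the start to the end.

855 km

Great circle: cos σ = sin φ₁ sin φ₂ + cos φ₁ cos φ₂ cos Δλ,  σ = 1.6102 rad → d_gc = 10270.0 km
Rhumb line: Δψ = -1.5799, q = Δφ/Δψ = 0.7013, d_rh = R√(Δφ²+q²Δλ²) = 11125.4 km
Excess = 11125.4 − 10270.0 = 855.4 ≈ 855 km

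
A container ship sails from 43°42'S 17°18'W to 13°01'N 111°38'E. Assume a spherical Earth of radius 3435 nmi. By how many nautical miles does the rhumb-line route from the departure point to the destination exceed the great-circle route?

Great circle: cos σ = sin φ₁ sin φ₂ + cos φ₁ cos φ₂ cos Δλ,  σ = 2.2121 rad → d_gc = 7598.6 nmi
Rhumb line: Δψ = +1.0788, q = Δφ/Δψ = 0.9176, d_rh = R√(Δφ²+q²Δλ²) = 7865.7 nmi
Excess = 7865.7 − 7598.6 = 267.1 ≈ 267 nmi

267 nmi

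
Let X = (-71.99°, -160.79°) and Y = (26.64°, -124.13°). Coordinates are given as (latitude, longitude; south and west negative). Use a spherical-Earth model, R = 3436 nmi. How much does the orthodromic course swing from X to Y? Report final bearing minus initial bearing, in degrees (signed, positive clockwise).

Initial bearing θ₁ = atan2(sin Δλ cos φ₂, cos φ₁ sin φ₂ − sin φ₁ cos φ₂ cos Δλ) = 33.04°
Final bearing θ₂ = (initial bearing from the destination back to the start) + 180° = 10.87°
Δθ = θ₂ − θ₁ = -22.2°

-22.2°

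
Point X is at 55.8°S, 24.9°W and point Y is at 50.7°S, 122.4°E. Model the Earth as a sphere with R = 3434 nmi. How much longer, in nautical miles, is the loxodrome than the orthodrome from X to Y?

Great circle: cos σ = sin φ₁ sin φ₂ + cos φ₁ cos φ₂ cos Δλ,  σ = 1.2234 rad → d_gc = 4201.2 nmi
Rhumb line: Δψ = +0.1490, q = Δφ/Δψ = 0.5974, d_rh = R√(Δφ²+q²Δλ²) = 5283.1 nmi
Excess = 5283.1 − 4201.2 = 1081.9 ≈ 1082 nmi

1082 nmi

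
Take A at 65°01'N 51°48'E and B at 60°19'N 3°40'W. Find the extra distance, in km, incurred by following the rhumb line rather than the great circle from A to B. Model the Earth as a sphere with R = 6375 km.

89 km

Great circle: cos σ = sin φ₁ sin φ₂ + cos φ₁ cos φ₂ cos Δλ,  σ = 0.4369 rad → d_gc = 2785.5 km
Rhumb line: Δψ = -0.1791, q = Δφ/Δψ = 0.4581, d_rh = R√(Δφ²+q²Δλ²) = 2874.9 km
Excess = 2874.9 − 2785.5 = 89.4 ≈ 89 km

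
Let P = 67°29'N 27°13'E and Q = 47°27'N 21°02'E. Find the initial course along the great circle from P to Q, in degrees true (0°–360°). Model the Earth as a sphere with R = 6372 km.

N = sin Δλ·cos φ₂ = -0.0728;  D = cos φ₁ sin φ₂ − sin φ₁ cos φ₂ cos Δλ = -0.3389
initial course = atan2(N, D) = 192.13°

192.1°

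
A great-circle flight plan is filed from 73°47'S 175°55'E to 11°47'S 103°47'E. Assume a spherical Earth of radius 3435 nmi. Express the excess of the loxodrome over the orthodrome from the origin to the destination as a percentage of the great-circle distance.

3.7%

Great circle: σ = 1.2870 rad → d_gc = Rσ = 4421.0 nmi
Rhumb: Δφ = +1.0821, Δλ = -1.2590, Δψ = +1.7415, q = Δφ/Δψ = 0.6214 → d_rh = R√(Δφ²+q²Δλ²) = 4586.6 nmi
Excess = (4586.6 − 4421.0) / 4421.0 = 165.6 / 4421.0 = 3.746% ≈ 3.7%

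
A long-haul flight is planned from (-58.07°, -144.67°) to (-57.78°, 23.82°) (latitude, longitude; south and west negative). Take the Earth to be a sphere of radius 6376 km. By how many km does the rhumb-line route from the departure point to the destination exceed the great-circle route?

2858 km

Great circle: cos σ = sin φ₁ sin φ₂ + cos φ₁ cos φ₂ cos Δλ,  σ = 1.1133 rad → d_gc = 7098.5 km
Rhumb line: Δψ = +0.0095, q = Δφ/Δψ = 0.5310, d_rh = R√(Δφ²+q²Δλ²) = 9956.7 km
Excess = 9956.7 − 7098.5 = 2858.2 ≈ 2858 km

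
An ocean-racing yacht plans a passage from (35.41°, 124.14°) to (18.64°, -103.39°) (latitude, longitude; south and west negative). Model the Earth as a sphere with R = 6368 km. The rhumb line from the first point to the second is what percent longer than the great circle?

Great circle: σ = 1.9137 rad → d_gc = Rσ = 12186.6 km
Rhumb: Δφ = -0.2927, Δλ = +2.3120, Δψ = -0.3304, q = Δφ/Δψ = 0.8860 → d_rh = R√(Δφ²+q²Δλ²) = 13176.4 km
Excess = (13176.4 − 12186.6) / 12186.6 = 989.8 / 12186.6 = 8.12% ≈ 8.1%

8.1%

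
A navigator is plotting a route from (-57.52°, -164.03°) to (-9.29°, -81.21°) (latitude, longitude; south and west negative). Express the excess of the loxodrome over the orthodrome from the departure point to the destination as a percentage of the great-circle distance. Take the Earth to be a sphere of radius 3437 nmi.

3.5%

Great circle: σ = 1.3670 rad → d_gc = Rσ = 4698.3 nmi
Rhumb: Δφ = +0.8418, Δλ = +1.4455, Δψ = +1.0706, q = Δφ/Δψ = 0.7863 → d_rh = R√(Δφ²+q²Δλ²) = 4861.0 nmi
Excess = (4861.0 − 4698.3) / 4698.3 = 162.7 / 4698.3 = 3.46% ≈ 3.5%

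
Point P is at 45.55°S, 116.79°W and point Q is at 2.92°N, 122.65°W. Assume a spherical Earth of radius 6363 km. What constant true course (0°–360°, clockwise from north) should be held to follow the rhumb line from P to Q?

Meridional parts: M(φ₁)=-0.8950, M(φ₂)=+0.0510 → ΔM = +0.9460;  Δλ = -0.1023 rad
tan C = Δλ / ΔM = -0.1081 → C = 353.83°

353.8°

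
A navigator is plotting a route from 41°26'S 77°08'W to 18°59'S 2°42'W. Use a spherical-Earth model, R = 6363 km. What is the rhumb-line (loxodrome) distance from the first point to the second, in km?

Δψ = ln[tan(π/4+φ₂/2)/tan(π/4+φ₁/2)] = +0.4584;  Δφ = +0.3918 rad,  Δλ = +1.2991 rad
q = Δφ/Δψ = 0.8548
d = R·√(Δφ² + q²Δλ²) = 6363·1.17763 = 7493 km

7493 km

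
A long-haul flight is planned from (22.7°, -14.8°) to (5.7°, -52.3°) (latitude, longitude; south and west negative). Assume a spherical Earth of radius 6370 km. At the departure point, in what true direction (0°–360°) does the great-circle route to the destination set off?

250.6°

N = sin Δλ·cos φ₂ = -0.6058;  D = cos φ₁ sin φ₂ − sin φ₁ cos φ₂ cos Δλ = -0.2130
initial course = atan2(N, D) = 250.63°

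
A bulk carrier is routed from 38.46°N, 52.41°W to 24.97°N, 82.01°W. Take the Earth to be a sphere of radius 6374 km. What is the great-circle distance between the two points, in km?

cos σ = sin φ₁ sin φ₂ + cos φ₁ cos φ₂ cos Δλ
      = sin(38.46°)sin(24.97°) + cos(38.46°)cos(24.97°)cos(-29.60°) = 0.8798
σ = 28.385° → d = Rσ = 6374·0.49541 = 3158 km

3158 km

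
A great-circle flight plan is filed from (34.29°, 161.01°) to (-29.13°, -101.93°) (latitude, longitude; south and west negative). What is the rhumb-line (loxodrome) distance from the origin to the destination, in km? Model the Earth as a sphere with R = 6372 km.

Δψ = ln[tan(π/4+φ₂/2)/tan(π/4+φ₁/2)] = -1.1696;  Δφ = -1.1069 rad,  Δλ = +1.6940 rad
q = Δφ/Δψ = 0.9464
d = R·√(Δφ² + q²Δλ²) = 6372·1.94815 = 12414 km

12414 km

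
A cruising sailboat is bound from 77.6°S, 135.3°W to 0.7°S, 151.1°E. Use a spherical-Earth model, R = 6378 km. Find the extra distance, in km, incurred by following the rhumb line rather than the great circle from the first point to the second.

349 km

Great circle: cos σ = sin φ₁ sin φ₂ + cos φ₁ cos φ₂ cos Δλ,  σ = 1.4982 rad → d_gc = 9555.4 km
Rhumb line: Δψ = +2.2075, q = Δφ/Δψ = 0.6080, d_rh = R√(Δφ²+q²Δλ²) = 9904.1 km
Excess = 9904.1 − 9555.4 = 348.7 ≈ 349 km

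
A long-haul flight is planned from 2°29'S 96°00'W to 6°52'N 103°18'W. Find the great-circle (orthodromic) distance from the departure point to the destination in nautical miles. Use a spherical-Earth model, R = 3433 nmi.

710 nmi

cos σ = sin φ₁ sin φ₂ + cos φ₁ cos φ₂ cos Δλ
      = sin(-2.48°)sin(6.87°) + cos(-2.48°)cos(6.87°)cos(-7.30°) = 0.9787
σ = 11.854° → d = Rσ = 3433·0.20689 = 710 nmi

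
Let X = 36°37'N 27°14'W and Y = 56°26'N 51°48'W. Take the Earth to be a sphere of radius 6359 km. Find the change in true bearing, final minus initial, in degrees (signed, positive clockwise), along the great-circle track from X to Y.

At departure: θ₁ = atan2(sin Δλ cos φ₂, cos φ₁ sin φ₂ − sin φ₁ cos φ₂ cos Δλ) = 328.07°
At arrival: θ₂ = atan2(sin Δλ cos φ₁, −cos φ₂ sin φ₁ + sin φ₂ cos φ₁ cos Δλ) = 309.84°
Δθ = θ₂ − θ₁ = -18.2°

-18.2°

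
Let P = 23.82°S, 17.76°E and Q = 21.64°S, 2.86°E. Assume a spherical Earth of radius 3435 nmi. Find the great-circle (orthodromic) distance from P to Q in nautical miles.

cos σ = sin φ₁ sin φ₂ + cos φ₁ cos φ₂ cos Δλ
      = sin(-23.82°)sin(-21.64°) + cos(-23.82°)cos(-21.64°)cos(-14.90°) = 0.9707
σ = 13.908° → d = Rσ = 3435·0.24273 = 834 nmi

834 nmi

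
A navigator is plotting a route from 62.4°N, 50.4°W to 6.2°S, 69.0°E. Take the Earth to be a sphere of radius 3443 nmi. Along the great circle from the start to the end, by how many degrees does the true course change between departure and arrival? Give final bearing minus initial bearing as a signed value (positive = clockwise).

+88.6°

Initial bearing θ₁ = atan2(sin Δλ cos φ₂, cos φ₁ sin φ₂ − sin φ₁ cos φ₂ cos Δλ) = 66.17°
Final bearing θ₂ = (initial bearing from the destination back to the start) + 180° = 154.77°
Δθ = θ₂ − θ₁ = +88.6°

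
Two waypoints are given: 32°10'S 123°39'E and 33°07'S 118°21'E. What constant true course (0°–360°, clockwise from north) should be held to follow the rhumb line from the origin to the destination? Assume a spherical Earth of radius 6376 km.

Meridional parts: M(φ₁)=-0.5935, M(φ₂)=-0.6132 → ΔM = -0.0197;  Δλ = -0.0925 rad
tan C = Δλ / ΔM = +4.6977 → C = 257.98°

258.0°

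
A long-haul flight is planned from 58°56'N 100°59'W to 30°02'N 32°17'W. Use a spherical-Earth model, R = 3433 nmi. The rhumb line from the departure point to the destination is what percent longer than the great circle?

3.3%

Great circle: σ = 0.9385 rad → d_gc = Rσ = 3221.9 nmi
Rhumb: Δφ = -0.5044, Δλ = +1.1990, Δψ = -0.7303, q = Δφ/Δψ = 0.6906 → d_rh = R√(Δφ²+q²Δλ²) = 3328.8 nmi
Excess = (3328.8 − 3221.9) / 3221.9 = 106.9 / 3221.9 = 3.32% ≈ 3.3%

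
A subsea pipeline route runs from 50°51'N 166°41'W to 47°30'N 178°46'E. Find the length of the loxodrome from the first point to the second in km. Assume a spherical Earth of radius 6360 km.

1119 km

Rhumb course C = atan2(Δλ, Δψ) with Δψ = ln[tan(π/4+φ₂/2)/tan(π/4+φ₁/2)] = -0.0895, Δλ = -0.2539 → C = 250.59°
d = R·|Δφ| / |cos C| = 6360·0.05847 / 0.33234 = 1119 km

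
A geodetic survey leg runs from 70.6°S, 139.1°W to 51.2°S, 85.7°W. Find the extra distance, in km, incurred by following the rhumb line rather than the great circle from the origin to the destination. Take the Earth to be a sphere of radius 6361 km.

98 km

Great circle: cos σ = sin φ₁ sin φ₂ + cos φ₁ cos φ₂ cos Δλ,  σ = 0.5371 rad → d_gc = 3416.6 km
Rhumb line: Δψ = +0.7228, q = Δφ/Δψ = 0.4684, d_rh = R√(Δφ²+q²Δλ²) = 3514.5 km
Excess = 3514.5 − 3416.6 = 97.9 ≈ 98 km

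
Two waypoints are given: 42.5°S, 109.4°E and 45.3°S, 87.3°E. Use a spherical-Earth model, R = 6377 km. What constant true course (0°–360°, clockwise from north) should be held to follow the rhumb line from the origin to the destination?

Meridional parts: M(φ₁)=-0.8210, M(φ₂)=-0.8888 → ΔM = -0.0678;  Δλ = -0.3857 rad
tan C = Δλ / ΔM = +5.6856 → C = 260.02°

260.0°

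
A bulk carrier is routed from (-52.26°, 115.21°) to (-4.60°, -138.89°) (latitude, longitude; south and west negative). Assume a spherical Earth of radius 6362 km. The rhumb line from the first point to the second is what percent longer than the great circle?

Great circle: σ = 1.6747 rad → d_gc = Rσ = 10654.5 km
Rhumb: Δφ = +0.8318, Δλ = +1.8483, Δψ = +0.9932, q = Δφ/Δψ = 0.8375 → d_rh = R√(Δφ²+q²Δλ²) = 11180.3 km
Excess = (11180.3 − 10654.5) / 10654.5 = 525.8 / 10654.5 = 4.94% ≈ 4.9%

4.9%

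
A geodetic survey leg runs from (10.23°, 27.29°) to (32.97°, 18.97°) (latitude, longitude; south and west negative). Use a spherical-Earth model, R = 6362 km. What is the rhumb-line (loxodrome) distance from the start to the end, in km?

2665 km

Rhumb course C = atan2(Δλ, Δψ) with Δψ = ln[tan(π/4+φ₂/2)/tan(π/4+φ₁/2)] = +0.4306, Δλ = -0.1452 → C = 341.36°
d = R·|Δφ| / |cos C| = 6362·0.39689 / 0.94757 = 2665 km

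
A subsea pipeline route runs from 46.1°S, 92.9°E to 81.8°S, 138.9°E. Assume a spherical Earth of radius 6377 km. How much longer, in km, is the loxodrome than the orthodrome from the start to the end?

Great circle: cos σ = sin φ₁ sin φ₂ + cos φ₁ cos φ₂ cos Δλ,  σ = 0.6731 rad → d_gc = 4292.43 km
Rhumb line: Δψ = -1.7267, q = Δφ/Δψ = 0.3608, d_rh = R√(Δφ²+q²Δλ²) = 4381.89 km
Excess = 4381.89 − 4292.43 = 89.46 ≈ 89 km

89 km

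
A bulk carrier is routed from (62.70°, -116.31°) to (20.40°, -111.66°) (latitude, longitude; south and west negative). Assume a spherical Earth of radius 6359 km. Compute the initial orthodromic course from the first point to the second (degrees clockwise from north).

N = sin Δλ·cos φ₂ = +0.0760;  D = cos φ₁ sin φ₂ − sin φ₁ cos φ₂ cos Δλ = -0.6703
initial course = atan2(N, D) = 173.53°

173.5°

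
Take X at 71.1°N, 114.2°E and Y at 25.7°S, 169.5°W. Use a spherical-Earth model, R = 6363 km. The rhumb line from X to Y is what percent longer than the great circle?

Great circle: σ = 1.9189 rad → d_gc = Rσ = 12210.2 km
Rhumb: Δφ = -1.6895, Δλ = +1.3317, Δψ = -2.2575, q = Δφ/Δψ = 0.7484 → d_rh = R√(Δφ²+q²Δλ²) = 12481.2 km
Excess = (12481.2 − 12210.2) / 12210.2 = 271.0 / 12210.2 = 2.22% ≈ 2.2%

2.2%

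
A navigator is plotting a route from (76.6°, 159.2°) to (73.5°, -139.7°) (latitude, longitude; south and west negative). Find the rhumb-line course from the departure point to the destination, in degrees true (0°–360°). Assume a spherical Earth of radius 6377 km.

101.2°

Meridional parts: M(φ₁)=+2.1415, M(φ₂)=+1.9311 → ΔM = -0.2105;  Δλ = +1.0664 rad
tan C = Δλ / ΔM = -5.0666 → C = 101.17°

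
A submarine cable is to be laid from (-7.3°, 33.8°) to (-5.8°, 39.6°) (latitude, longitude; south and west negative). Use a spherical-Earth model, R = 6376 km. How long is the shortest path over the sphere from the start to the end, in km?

663 km

cos σ = sin φ₁ sin φ₂ + cos φ₁ cos φ₂ cos Δλ
      = sin(-7.30°)sin(-5.80°) + cos(-7.30°)cos(-5.80°)cos(5.80°) = 0.9946
σ = 5.954° → d = Rσ = 6376·0.10392 = 663 km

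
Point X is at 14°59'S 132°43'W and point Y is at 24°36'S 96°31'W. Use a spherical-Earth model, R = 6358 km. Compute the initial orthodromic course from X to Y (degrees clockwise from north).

111.6°

N = sin Δλ·cos φ₂ = +0.5370;  D = cos φ₁ sin φ₂ − sin φ₁ cos φ₂ cos Δλ = -0.2124
initial course = atan2(N, D) = 111.58°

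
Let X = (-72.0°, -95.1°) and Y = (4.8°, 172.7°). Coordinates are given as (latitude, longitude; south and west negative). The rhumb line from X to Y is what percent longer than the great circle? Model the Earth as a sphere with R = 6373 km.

Great circle: σ = 1.6623 rad → d_gc = Rσ = 10594.0 km
Rhumb: Δφ = +1.3404, Δλ = -1.6092, Δψ = +1.9266, q = Δφ/Δψ = 0.6957 → d_rh = R√(Δφ²+q²Δλ²) = 11130.3 km
Excess = (11130.3 − 10594.0) / 10594.0 = 536.3 / 10594.0 = 5.06% ≈ 5.1%

5.1%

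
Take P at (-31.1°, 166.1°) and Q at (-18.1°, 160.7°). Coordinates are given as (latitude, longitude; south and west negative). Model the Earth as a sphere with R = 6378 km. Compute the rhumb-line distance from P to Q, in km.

1546 km

Rhumb course C = atan2(Δλ, Δψ) with Δψ = ln[tan(π/4+φ₂/2)/tan(π/4+φ₁/2)] = +0.2503, Δλ = -0.0942 → C = 339.37°
d = R·|Δφ| / |cos C| = 6378·0.22689 / 0.93586 = 1546 km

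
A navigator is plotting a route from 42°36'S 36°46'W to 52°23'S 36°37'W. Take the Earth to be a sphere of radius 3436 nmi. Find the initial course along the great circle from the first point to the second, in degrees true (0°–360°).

179.5°

N = sin Δλ·cos φ₂ = +0.0016;  D = cos φ₁ sin φ₂ − sin φ₁ cos φ₂ cos Δλ = -0.1699
initial course = atan2(N, D) = 179.46°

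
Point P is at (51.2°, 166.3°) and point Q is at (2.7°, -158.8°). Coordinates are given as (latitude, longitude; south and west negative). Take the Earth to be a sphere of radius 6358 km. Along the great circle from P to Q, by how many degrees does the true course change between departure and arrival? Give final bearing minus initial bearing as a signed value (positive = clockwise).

+17.8°

At departure: θ₁ = atan2(sin Δλ cos φ₂, cos φ₁ sin φ₂ − sin φ₁ cos φ₂ cos Δλ) = 136.82°
At arrival: θ₂ = atan2(sin Δλ cos φ₁, −cos φ₂ sin φ₁ + sin φ₂ cos φ₁ cos Δλ) = 154.58°
Δθ = θ₂ − θ₁ = +17.8°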